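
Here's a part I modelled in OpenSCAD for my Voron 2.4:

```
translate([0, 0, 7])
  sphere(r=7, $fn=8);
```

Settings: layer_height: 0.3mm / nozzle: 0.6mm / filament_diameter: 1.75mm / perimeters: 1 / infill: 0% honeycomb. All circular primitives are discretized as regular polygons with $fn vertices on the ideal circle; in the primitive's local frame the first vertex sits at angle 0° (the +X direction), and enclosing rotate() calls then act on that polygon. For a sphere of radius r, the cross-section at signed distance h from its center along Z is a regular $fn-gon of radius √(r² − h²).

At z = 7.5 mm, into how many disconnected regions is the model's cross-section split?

1

At z = 7.5 mm: the sphere: section is a regular 8-gon, circumradius = √(r²−h²) = √(7²−0.5²) = 6.982. The result has 1 disconnected region.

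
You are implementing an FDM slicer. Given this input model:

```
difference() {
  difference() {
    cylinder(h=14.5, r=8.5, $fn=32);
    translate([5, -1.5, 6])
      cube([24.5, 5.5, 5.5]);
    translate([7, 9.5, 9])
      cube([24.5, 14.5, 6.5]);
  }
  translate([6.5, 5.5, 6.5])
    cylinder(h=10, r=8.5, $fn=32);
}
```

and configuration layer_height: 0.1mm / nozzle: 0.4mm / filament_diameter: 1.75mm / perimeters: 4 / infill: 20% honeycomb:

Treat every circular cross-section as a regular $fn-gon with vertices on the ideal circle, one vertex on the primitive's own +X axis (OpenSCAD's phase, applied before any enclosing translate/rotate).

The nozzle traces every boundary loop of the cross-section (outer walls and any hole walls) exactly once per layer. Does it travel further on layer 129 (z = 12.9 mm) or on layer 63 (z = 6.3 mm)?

Layer 129 (z = 12.9): the r=8.5 cylinder contributes a regular 32-gon of circumradius 8.5 (perimeter = 2·32·8.500·sin(180°/32) = 53.32 mm); the cube at (5, -1.5) does not reach this height (z outside [6, 11.5]); the cube at (7, 9.5) is present — its section is the full 24.5×14.5 rectangle (perimeter 78.00 mm); Subtracting the remaining from the first: starting from the r=8.5 cylinder, the 24.5×14.5 cube at (7, 9.5) misses the remaining region (no effect) — boundary = 53.32 mm; the cylinder at (6.5, 5.5): section is a regular 32-gon, circumradius r=8.5 (perimeter = 2·32·8.500·sin(180°/32) = 53.32 mm); Taking the first minus the rest: starting from that combined region, the r=8.5 cylinder at (6.5, 5.5) partially overlaps it — only the 87.55 mm² overlap (of its 225.52 mm²) is removed, clipping the outline — boundary = 53.32 mm. So its perimeter = 53.32 mm. Layer 63 (z = 6.3): the r=8.5 cylinder gives a regular 32-gon of circumradius 8.5 (constant along its height) (perimeter = 2·32·8.500·sin(180°/32) = 53.32 mm); the 24.5×5.5 cube at (5, -1.5) contributes its full rectangle (perimeter 60.00 mm); the cube at (7, 9.5) is absent (z outside [9, 15.5]); After the difference (first − rest): starting from the r=8.5 cylinder, the 24.5×5.5 cube at (5, -1.5) partially overlaps it — only the 17.73 mm² overlap (of its 134.75 mm²) is removed, clipping the outline — boundary = 58.94 mm; the cylinder at (6.5, 5.5) is not intersected at this z (z outside [6.5, 16.5]); Taking the first minus the rest: none of the subtracted shapes is present at this height, so the result so far is unchanged — boundary = 58.94 mm. So its perimeter = 58.94 mm. Layer 63 is larger (58.94 vs 53.32 mm).

layer 63 (z = 6.3 mm)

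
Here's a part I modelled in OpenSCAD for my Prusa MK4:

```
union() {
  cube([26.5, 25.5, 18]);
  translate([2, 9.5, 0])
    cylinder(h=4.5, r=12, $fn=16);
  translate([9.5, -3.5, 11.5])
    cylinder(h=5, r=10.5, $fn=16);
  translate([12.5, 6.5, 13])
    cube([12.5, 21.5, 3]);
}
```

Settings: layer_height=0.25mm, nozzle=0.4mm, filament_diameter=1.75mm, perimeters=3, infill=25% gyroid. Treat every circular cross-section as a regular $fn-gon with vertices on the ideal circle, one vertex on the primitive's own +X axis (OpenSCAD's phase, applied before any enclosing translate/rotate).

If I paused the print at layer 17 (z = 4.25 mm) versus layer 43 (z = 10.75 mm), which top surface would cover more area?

layer 17 (z = 4.25 mm)

Layer 17 (z = 4.25): the 26.5×25.5 cube contributes its full rectangle (area 675.75 mm²); the cylinder at (2, 9.5): section is a regular 16-gon, circumradius r=12 (area = (16/2)·12.000²·sin(360°/16) = 440.85 mm²); the cylinder at (9.5, -3.5) is not intersected at this z (z outside [11.5, 16.5]); the cube at (12.5, 6.5) is absent (z outside [13, 16]); Taking the union: the regions partially overlap — summed areas 1116.60 mm² minus the doubly-counted overlap 251.76 mm² gives 864.84 mm² — area = 864.84 mm². So its area = 864.84 mm². Layer 43 (z = 10.75): the cube is present — its section is the full 26.5×25.5 rectangle (area 675.75 mm²); the cylinder at (2, 9.5) does not reach this height (z outside [0, 4.5]); the cylinder at (9.5, -3.5) is absent (z outside [11.5, 16.5]); the cube at (12.5, 6.5) is not intersected at this z (z outside [13, 16]); Combining (union): only the 26.5×25.5 cube is present, so the union is just that shape — area = 675.75 mm². So its area = 675.75 mm². Layer 17 is larger (864.84 vs 675.75 mm²).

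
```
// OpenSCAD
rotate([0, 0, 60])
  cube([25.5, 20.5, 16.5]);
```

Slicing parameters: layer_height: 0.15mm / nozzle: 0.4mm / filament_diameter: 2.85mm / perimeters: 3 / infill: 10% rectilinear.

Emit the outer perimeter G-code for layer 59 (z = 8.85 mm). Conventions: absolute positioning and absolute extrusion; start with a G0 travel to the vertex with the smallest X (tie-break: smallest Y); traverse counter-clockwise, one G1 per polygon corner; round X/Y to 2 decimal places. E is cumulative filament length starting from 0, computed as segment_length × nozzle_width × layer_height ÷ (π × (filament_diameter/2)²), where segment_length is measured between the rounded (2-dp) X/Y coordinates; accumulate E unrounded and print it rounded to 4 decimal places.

At z = 8.85 mm: the 25.5×20.5 cube contributes its full rectangle; (whole slice rotated 60° about Z — lengths, areas and connectivity unchanged). The outline is a single polygon with 4 vertices. Extrusion per mm of travel: 0.4 × 0.15 / (π × 1.425²) = 0.009405. Accumulating E over each segment gives final E = 0.8652.

G0 X-17.75 Y10.25 Z8.85
G1 X0.00 Y0.00 E0.1928
G1 X12.75 Y22.08 E0.4326
G1 X-5.00 Y32.33 E0.6254
G1 X-17.75 Y10.25 E0.8652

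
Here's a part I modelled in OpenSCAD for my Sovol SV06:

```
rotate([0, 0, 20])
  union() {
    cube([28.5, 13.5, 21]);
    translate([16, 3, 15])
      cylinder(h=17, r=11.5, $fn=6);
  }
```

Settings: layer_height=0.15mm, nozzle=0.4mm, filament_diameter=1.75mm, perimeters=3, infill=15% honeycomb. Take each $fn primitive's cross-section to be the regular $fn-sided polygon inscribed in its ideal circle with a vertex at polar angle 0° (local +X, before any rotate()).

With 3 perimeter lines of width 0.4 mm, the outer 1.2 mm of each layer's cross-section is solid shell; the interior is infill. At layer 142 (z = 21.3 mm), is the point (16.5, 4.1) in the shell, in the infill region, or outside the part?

At z = 21.3 mm: the cube is not intersected at this z (z outside [0, 21]); the cylinder at (16, 3): section is a regular 6-gon, circumradius r=11.5; Merging all regions: only the r=11.5 cylinder at (16, 3) is present, so the union is just that shape — 1 connected region; (whole slice rotated 20° about Z — lengths, areas and connectivity unchanged). Overall, the cross-section is a single solid region. Undo the 20° rotation: the query point maps to (16.907, -1.791) in the un-rotated model frame. The nearest boundary edge runs (10.25, -6.96)→(21.75, -6.96); distance from the point to it = 5.17 mm. The point is inside the cross-section and 5.17 mm from the nearest boundary — more than the 1.2 mm shell width (3 × 0.4), so it's in the infill interior.

infill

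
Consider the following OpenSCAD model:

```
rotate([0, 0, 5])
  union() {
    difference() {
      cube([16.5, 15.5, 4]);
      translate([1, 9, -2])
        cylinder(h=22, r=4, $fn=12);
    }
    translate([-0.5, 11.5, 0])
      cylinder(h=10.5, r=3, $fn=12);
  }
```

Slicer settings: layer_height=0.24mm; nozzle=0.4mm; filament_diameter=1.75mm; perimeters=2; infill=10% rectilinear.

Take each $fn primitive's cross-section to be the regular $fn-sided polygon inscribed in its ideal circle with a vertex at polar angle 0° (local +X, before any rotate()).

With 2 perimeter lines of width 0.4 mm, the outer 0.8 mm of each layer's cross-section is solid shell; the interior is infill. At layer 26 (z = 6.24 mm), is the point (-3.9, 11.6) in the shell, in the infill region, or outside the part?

shell

At z = 6.24 mm: the cube is absent (z outside [0, 4]); the r=4 cylinder at (1, 9) gives a regular 12-gon of circumradius 4 (constant along its height); Subtracting the remaining from the first: the first operand is absent here, so nothing remains; the cylinder at (-0.5, 11.5): section is a regular 12-gon, circumradius r=3; Taking the union: only the r=3 cylinder at (-0.5, 11.5) is present, so the union is just that shape — 1 connected region; (rotated 5° about Z; rotation is an isometry so areas/perimeters/island counts are preserved). Overall, the cross-section is a single solid region. Undo the 5° rotation: the query point maps to (-2.874, 11.896) in the un-rotated model frame. The nearest boundary edge runs (-3.10, 13.00)→(-3.50, 11.50); distance from the point to it = 0.50 mm. The point is inside the cross-section, 0.50 mm from the nearest boundary — within the 0.8 mm shell band (2 × 0.4).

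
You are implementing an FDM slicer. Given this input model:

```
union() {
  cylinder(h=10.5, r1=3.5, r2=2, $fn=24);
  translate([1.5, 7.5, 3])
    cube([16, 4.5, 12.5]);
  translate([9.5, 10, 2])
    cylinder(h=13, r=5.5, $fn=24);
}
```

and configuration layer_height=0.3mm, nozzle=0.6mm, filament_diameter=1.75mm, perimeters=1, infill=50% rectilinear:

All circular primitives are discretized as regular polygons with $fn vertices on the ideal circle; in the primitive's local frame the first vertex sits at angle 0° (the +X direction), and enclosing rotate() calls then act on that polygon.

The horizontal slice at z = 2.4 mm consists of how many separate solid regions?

2

At z = 2.4 mm: the cone: at t=0.229 of its height the radius interpolates to r₁+(r₂−r₁)t = 3.157, giving a regular 24-gon of that circumradius; the cube at (1.5, 7.5) is not intersected at this z (z outside [3, 15.5]); the r=5.5 cylinder at (9.5, 10) gives a regular 24-gon of circumradius 5.5 (constant along its height); Combining (union): the 2 present regions are separate (no shared area or edge), so areas and boundary lengths simply add and each stays a separate island — 2 connected regions. The result has 2 disconnected regions.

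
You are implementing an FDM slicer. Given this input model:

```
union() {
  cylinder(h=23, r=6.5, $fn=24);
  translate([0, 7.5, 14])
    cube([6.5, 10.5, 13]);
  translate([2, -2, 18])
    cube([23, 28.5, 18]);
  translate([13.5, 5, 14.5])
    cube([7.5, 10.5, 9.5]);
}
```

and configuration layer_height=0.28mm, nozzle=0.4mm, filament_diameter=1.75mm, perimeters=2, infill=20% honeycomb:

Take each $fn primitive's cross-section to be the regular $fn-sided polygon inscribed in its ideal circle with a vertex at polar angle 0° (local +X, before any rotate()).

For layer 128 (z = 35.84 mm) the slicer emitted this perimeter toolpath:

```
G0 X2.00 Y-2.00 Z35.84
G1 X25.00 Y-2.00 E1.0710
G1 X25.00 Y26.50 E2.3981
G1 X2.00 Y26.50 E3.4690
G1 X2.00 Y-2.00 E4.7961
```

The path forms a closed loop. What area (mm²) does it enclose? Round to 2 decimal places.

Apply the shoelace formula to the sequence of (X, Y) vertices; enclosed area = 655.50 mm².

655.50 mm²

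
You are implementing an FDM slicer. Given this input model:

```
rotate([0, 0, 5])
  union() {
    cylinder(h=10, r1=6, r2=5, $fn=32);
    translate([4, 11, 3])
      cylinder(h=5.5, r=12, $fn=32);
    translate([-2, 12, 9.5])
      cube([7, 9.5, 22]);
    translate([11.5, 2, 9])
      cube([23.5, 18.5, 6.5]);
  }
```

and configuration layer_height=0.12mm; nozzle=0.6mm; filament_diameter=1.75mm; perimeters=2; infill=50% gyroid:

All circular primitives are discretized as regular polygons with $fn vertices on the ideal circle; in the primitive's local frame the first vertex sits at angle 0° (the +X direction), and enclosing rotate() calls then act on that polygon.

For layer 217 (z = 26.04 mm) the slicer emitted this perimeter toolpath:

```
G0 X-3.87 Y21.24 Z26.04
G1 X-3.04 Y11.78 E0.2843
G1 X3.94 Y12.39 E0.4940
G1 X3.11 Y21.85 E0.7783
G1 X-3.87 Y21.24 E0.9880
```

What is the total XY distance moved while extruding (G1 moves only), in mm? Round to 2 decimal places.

33.01 mm

Sum the Euclidean lengths of each G1 segment: total = 33.01 mm.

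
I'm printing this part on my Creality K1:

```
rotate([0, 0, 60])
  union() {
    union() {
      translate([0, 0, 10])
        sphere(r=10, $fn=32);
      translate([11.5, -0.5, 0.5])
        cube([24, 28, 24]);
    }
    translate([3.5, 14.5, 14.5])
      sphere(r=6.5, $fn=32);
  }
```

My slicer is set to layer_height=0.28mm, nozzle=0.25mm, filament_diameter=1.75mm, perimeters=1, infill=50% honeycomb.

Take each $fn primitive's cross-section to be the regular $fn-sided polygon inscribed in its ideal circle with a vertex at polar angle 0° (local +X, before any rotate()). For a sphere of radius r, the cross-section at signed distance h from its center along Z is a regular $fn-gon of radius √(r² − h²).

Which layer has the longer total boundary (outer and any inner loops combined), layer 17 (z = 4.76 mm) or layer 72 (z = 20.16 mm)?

Layer 17 (z = 4.76): the r=10 sphere slices to a regular 32-gon of circumradius 8.517 (√(r²−h²) with h=5.24 from center) (perimeter = 2·32·8.517·sin(180°/32) = 53.43 mm); the 24×28 cube at (11.5, -0.5) contributes its full rectangle (perimeter 104.00 mm); Taking the union: the 2 present regions are separate (no shared area or edge), so areas and boundary lengths simply add and each stays a separate island — boundary = 157.43 mm; the sphere at (3.5, 14.5) is not intersected at this z (|z−center|=9.740 > r=6.5); Merging all regions: only that combined region is present, so the union is just that shape — boundary = 157.43 mm; (whole slice rotated 60° about Z — lengths, areas and connectivity unchanged). So its perimeter = 157.43 mm. Layer 72 (z = 20.16): the sphere does not reach this height (|z−center|=10.160 > r=10); the cube at (11.5, -0.5) is present — its section is the full 24×28 rectangle (perimeter 104.00 mm); Combining (union): only the 24×28 cube at (11.5, -0.5) is present, so the union is just that shape — boundary = 104.00 mm; the r=6.5 sphere at (3.5, 14.5) slices to a regular 32-gon of circumradius 3.196 (√(r²−h²) with h=5.66 from center) (perimeter = 2·32·3.196·sin(180°/32) = 20.05 mm); Merging all regions: the 2 present regions are separate (no shared area or edge), so areas and boundary lengths simply add and each stays a separate island — boundary = 124.05 mm; (rotated 60° about Z; rotation is an isometry so areas/perimeters/island counts are preserved). So its perimeter = 124.05 mm. Layer 17 is larger (157.43 vs 124.05 mm).

layer 17 (z = 4.76 mm)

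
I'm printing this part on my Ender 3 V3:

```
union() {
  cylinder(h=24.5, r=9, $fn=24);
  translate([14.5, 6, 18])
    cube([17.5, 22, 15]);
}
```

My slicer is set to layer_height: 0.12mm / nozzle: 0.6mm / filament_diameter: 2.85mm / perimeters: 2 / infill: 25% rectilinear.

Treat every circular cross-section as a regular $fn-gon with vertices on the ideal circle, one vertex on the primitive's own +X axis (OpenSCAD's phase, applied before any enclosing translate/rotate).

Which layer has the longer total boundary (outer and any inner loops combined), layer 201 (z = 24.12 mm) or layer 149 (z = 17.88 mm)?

Layer 201 (z = 24.12): the r=9 cylinder gives a regular 24-gon of circumradius 9 (constant along its height) (perimeter = 2·24·9.000·sin(180°/24) = 56.39 mm); the 17.5×22 cube at (14.5, 6) contributes its full rectangle (perimeter 79.00 mm); Merging all regions: the 2 present regions are separate (no shared area or edge), so areas and boundary lengths simply add and each stays a separate island — boundary = 135.39 mm. So its perimeter = 135.39 mm. Layer 149 (z = 17.88): the r=9 cylinder contributes a regular 24-gon of circumradius 9 (perimeter = 2·24·9.000·sin(180°/24) = 56.39 mm); the cube at (14.5, 6) is absent (z outside [18, 33]); Merging all regions: only the r=9 cylinder is present, so the union is just that shape — boundary = 56.39 mm. So its perimeter = 56.39 mm. Layer 201 is larger (135.39 vs 56.39 mm).

layer 201 (z = 24.12 mm)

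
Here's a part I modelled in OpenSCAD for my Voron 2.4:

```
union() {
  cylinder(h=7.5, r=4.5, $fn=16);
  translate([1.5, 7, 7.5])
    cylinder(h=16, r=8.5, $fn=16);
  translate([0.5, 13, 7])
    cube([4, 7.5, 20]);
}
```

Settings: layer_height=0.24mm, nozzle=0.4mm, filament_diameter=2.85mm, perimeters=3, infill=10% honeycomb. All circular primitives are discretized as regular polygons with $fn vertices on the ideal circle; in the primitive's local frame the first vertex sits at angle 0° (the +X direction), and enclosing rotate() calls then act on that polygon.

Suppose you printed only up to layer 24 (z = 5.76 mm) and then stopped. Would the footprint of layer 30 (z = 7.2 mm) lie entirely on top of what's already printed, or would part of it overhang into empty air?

Compare the two slices. At z = 5.76: the r=4.5 cylinder gives a regular 16-gon of circumradius 4.5 (constant along its height) (area = (16/2)·4.500²·sin(360°/16) = 61.99 mm²); the cylinder at (1.5, 7) is not intersected at this z (z outside [7.5, 23.5]); the cube at (0.5, 13) does not reach this height (z outside [7, 27]); Combining (union): only the r=4.5 cylinder is present, so the union is just that shape — area = 61.99 mm². At z = 7.2: the cylinder: section is a regular 16-gon, circumradius r=4.5 (area = (16/2)·4.500²·sin(360°/16) = 61.99 mm²); the cylinder at (1.5, 7) is absent (z outside [7.5, 23.5]); the cube at (0.5, 13) is present — its section is the full 4×7.5 rectangle (area 30.00 mm²); Taking the union: the 2 present regions are separate (no shared area or edge), so areas and boundary lengths simply add and each stays a separate island — area = 91.99 mm². Checking containment: at z = 7.2 the cross-section extends beyond the z = 5.76 cross-section by about 30.00 mm².

part overhangs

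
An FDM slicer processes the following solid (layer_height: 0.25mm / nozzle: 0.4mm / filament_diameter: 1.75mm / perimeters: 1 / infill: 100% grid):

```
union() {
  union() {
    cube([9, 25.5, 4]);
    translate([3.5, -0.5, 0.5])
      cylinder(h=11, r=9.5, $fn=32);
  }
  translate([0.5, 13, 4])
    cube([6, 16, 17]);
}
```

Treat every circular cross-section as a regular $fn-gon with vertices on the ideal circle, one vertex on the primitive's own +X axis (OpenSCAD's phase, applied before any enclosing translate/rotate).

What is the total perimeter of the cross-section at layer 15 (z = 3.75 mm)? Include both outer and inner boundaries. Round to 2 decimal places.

94.60 mm

At z = 3.75 mm: the 9×25.5 cube contributes its full rectangle (perimeter 69.00 mm); the r=9.5 cylinder at (3.5, -0.5) contributes a regular 32-gon of circumradius 9.5 (perimeter = 2·32·9.500·sin(180°/32) = 59.59 mm); Merging all regions: the regions partially overlap (shared area 76.86 mm²), so the edge portions inside another operand are dropped and the merged outline is re-measured after clipping — boundary = 94.60 mm; the cube at (0.5, 13) is not intersected at this z (z outside [4, 21]); Combining (union): only the result so far is present, so the union is just that shape — boundary = 94.60 mm. Overall, the cross-section is a single solid region. Total boundary length (outer) = 94.60 mm.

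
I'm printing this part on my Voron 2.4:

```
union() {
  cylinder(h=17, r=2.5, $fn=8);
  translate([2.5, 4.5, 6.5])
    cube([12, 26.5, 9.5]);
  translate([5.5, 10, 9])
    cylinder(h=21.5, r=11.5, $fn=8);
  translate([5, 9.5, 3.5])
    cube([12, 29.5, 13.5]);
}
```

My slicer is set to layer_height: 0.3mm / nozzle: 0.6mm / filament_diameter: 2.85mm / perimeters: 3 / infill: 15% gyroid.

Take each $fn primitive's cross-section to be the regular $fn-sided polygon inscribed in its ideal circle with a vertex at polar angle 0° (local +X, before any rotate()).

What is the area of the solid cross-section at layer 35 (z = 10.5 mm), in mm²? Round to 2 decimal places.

At z = 10.5 mm: the r=2.5 cylinder contributes a regular 8-gon of circumradius 2.5 (area = (8/2)·2.500²·sin(360°/8) = 17.68 mm²); the cube at (2.5, 4.5) is present — its section is the full 12×26.5 rectangle (area 318.00 mm²); the r=11.5 cylinder at (5.5, 10) contributes a regular 8-gon of circumradius 11.5 (area = (8/2)·11.500²·sin(360°/8) = 374.06 mm²); the 12×29.5 cube at (5, 9.5) contributes its full rectangle (area 354.00 mm²); Merging all regions: the regions partially overlap — summed areas 1063.74 mm² minus the doubly-counted overlap 403.12 mm² gives 660.62 mm² — area = 660.62 mm². Overall, the cross-section is a single solid region. Net area = 660.62 mm².

660.62 mm²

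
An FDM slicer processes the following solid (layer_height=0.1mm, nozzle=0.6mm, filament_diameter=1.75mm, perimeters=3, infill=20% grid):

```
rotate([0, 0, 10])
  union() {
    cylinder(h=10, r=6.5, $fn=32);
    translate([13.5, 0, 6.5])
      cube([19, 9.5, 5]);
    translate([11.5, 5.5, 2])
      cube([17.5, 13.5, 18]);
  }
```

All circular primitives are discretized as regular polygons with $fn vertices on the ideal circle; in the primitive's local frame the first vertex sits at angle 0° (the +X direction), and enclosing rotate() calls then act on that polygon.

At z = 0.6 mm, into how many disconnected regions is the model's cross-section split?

1

At z = 0.6 mm: the cylinder: section is a regular 32-gon, circumradius r=6.5; the cube at (13.5, 0) is absent (z outside [6.5, 11.5]); the cube at (11.5, 5.5) is absent (z outside [2, 20]); Taking the union: only the r=6.5 cylinder is present, so the union is just that shape — 1 connected region; (whole slice rotated 10° about Z — lengths, areas and connectivity unchanged). The result has 1 disconnected region.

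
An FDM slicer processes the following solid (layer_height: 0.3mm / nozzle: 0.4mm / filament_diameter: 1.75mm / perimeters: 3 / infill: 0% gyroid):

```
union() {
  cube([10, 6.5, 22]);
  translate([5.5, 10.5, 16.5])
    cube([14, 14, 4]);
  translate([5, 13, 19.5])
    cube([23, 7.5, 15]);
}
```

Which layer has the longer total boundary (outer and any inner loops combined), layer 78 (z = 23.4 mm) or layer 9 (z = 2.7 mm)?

Layer 78 (z = 23.4): the cube is not intersected at this z (z outside [0, 22]); the cube at (5.5, 10.5) is absent (z outside [16.5, 20.5]); the cube at (5, 13) (footprint 23×7.5) is included at this height (perimeter 61.00 mm); Combining (union): only the 23×7.5 cube at (5, 13) is present, so the union is just that shape — boundary = 61.00 mm. So its perimeter = 61.00 mm. Layer 9 (z = 2.7): the cube (footprint 10×6.5) is included at this height (perimeter 33.00 mm); the cube at (5.5, 10.5) is absent (z outside [16.5, 20.5]); the cube at (5, 13) does not reach this height (z outside [19.5, 34.5]); Taking the union: only the 10×6.5 cube is present, so the union is just that shape — boundary = 33.00 mm. So its perimeter = 33.00 mm. Layer 78 is larger (61.00 vs 33.00 mm).

layer 78 (z = 23.4 mm)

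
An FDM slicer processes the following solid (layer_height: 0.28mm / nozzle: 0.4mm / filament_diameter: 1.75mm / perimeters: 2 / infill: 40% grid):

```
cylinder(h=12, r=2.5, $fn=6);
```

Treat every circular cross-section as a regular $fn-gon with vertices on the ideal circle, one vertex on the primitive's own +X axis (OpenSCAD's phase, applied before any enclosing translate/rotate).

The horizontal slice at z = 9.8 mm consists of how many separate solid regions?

At z = 9.8 mm: the r=2.5 cylinder gives a regular 6-gon of circumradius 2.5 (constant along its height). The result has 1 disconnected region.

1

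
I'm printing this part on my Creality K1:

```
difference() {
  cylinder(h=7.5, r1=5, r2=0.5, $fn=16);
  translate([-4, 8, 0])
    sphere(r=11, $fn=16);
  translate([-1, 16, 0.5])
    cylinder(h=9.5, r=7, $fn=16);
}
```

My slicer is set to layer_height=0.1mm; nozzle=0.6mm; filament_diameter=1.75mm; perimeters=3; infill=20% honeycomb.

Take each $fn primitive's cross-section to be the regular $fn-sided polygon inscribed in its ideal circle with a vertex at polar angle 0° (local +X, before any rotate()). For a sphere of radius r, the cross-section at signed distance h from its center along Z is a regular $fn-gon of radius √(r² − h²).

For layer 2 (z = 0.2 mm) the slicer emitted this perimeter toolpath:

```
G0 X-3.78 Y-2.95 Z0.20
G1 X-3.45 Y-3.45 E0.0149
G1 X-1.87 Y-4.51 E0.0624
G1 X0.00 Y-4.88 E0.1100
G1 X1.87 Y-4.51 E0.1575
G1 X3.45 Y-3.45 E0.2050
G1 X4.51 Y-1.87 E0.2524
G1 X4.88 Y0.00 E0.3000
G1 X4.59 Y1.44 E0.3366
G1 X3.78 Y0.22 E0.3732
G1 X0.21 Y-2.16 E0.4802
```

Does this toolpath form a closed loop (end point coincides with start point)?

Start point (G0): (-3.78, -2.95). End point (last G1): the path does not return to the start — open.

no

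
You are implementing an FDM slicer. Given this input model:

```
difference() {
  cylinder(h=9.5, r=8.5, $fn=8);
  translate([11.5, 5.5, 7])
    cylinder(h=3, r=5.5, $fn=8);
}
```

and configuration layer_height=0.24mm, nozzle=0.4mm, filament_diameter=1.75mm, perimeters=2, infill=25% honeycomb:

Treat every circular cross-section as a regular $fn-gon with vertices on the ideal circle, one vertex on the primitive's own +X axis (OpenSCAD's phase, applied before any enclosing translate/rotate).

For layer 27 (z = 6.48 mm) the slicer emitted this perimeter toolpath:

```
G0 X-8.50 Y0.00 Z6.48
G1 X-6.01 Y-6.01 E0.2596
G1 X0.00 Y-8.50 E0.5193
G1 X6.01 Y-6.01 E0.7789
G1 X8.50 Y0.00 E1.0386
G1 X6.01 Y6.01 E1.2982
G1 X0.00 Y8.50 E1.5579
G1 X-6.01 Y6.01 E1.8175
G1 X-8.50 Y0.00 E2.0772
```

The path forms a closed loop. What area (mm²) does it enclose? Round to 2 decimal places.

Apply the shoelace formula to the sequence of (X, Y) vertices; enclosed area = 204.34 mm².

204.34 mm²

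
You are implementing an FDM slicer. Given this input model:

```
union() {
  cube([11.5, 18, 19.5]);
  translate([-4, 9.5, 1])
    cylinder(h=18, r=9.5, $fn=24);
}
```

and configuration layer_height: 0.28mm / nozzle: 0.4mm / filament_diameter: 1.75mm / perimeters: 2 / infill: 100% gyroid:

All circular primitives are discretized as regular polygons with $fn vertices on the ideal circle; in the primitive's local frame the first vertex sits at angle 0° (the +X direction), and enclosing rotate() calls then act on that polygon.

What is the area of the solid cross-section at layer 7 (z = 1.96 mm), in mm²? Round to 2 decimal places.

420.37 mm²

At z = 1.96 mm: the 11.5×18 cube contributes its full rectangle (area 207.00 mm²); the r=9.5 cylinder at (-4, 9.5) gives a regular 24-gon of circumradius 9.5 (constant along its height) (area = (24/2)·9.500²·sin(360°/24) = 280.30 mm²); Combining (union): the regions partially overlap — summed areas 487.30 mm² minus the doubly-counted overlap 66.93 mm² gives 420.37 mm² — area = 420.37 mm². Overall, the cross-section is a single solid region. Net area = 420.37 mm².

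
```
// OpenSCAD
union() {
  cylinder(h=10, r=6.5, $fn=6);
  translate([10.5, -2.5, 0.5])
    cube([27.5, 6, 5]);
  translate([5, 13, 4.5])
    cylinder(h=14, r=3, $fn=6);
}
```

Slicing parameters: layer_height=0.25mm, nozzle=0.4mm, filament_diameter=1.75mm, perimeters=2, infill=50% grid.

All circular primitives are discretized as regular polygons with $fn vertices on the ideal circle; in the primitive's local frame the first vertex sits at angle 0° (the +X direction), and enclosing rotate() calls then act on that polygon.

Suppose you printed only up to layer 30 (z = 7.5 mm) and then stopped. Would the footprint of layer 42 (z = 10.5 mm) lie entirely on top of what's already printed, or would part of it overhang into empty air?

entirely on top

Compare the two slices. At z = 7.5: the r=6.5 cylinder gives a regular 6-gon of circumradius 6.5 (constant along its height) (area = (6/2)·6.500²·sin(360°/6) = 109.77 mm²); the cube at (10.5, -2.5) is not intersected at this z (z outside [0.5, 5.5]); the r=3 cylinder at (5, 13) contributes a regular 6-gon of circumradius 3 (area = (6/2)·3.000²·sin(360°/6) = 23.38 mm²); Combining (union): the 2 present regions are separate (no shared area or edge), so areas and boundary lengths simply add and each stays a separate island — area = 133.15 mm². At z = 10.5: the cylinder is absent (z outside [0, 10]); the cube at (10.5, -2.5) is absent (z outside [0.5, 5.5]); the cylinder at (5, 13): section is a regular 6-gon, circumradius r=3 (area = (6/2)·3.000²·sin(360°/6) = 23.38 mm²); Taking the union: only the r=3 cylinder at (5, 13) is present, so the union is just that shape — area = 23.38 mm². Checking containment: the cross-section at z = 10.5 is a subset of the cross-section at z = 7.5.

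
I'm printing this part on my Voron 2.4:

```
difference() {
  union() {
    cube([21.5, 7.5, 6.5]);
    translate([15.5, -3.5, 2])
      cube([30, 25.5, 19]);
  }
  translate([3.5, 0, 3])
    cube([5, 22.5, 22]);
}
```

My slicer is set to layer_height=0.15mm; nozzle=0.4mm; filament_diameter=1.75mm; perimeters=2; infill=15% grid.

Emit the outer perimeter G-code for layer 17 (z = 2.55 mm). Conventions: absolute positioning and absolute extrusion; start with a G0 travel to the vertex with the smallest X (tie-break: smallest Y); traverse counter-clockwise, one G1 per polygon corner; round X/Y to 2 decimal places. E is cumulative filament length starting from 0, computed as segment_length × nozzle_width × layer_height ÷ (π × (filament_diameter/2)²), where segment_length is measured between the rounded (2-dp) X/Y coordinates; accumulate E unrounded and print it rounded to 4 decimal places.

G0 X0.00 Y0.00 Z2.55
G1 X15.50 Y0.00 E0.3866
G1 X15.50 Y-3.50 E0.4740
G1 X45.50 Y-3.50 E1.2223
G1 X45.50 Y22.00 E1.8584
G1 X15.50 Y22.00 E2.6068
G1 X15.50 Y7.50 E2.9685
G1 X0.00 Y7.50 E3.3551
G1 X0.00 Y0.00 E3.5422

At z = 2.55 mm: the cube is present — its section is the full 21.5×7.5 rectangle; the 30×25.5 cube at (15.5, -3.5) contributes its full rectangle; Merging all regions: the regions partially overlap (shared area 45.00 mm²), so overlapping operands fuse into one piece — 1 connected region; the cube at (3.5, 0) is not intersected at this z (z outside [3, 25]); Taking the first minus the rest: none of the subtracted shapes is present at this height, so the result so far is unchanged — 1 connected region. The outline is a single polygon with 8 vertices. Extrusion per mm of travel: 0.4 × 0.15 / (π × 0.875²) = 0.024945. Accumulating E over each segment gives final E = 3.5422.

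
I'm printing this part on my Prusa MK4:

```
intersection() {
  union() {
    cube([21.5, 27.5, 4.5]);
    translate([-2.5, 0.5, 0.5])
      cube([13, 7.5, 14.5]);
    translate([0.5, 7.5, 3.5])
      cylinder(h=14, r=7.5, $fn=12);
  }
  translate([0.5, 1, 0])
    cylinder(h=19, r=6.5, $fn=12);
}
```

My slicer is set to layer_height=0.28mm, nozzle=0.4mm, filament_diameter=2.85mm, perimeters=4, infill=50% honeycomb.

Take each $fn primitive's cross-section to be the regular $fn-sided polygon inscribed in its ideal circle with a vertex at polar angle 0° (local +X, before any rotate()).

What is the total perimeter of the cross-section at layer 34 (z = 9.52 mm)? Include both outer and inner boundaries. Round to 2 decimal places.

At z = 9.52 mm: the cube is not intersected at this z (z outside [0, 4.5]); the cube at (-2.5, 0.5) (footprint 13×7.5) is included at this height (perimeter 41.00 mm); the r=7.5 cylinder at (0.5, 7.5) gives a regular 12-gon of circumradius 7.5 (constant along its height) (perimeter = 2·12·7.500·sin(180°/12) = 46.59 mm); Combining (union): the regions partially overlap (shared area 67.77 mm²), so the edge portions inside another operand are dropped and the merged outline is re-measured after clipping — boundary = 54.89 mm; the cylinder at (0.5, 1): section is a regular 12-gon, circumradius r=6.5 (perimeter = 2·12·6.500·sin(180°/12) = 40.38 mm); Taking the intersection: the r=6.5 cylinder at (0.5, 1) partially overlaps the result so far; clipping to the common part keeps 66.10 mm² — boundary = 32.10 mm. Overall, the cross-section is a single solid region. Total boundary length (outer) = 32.10 mm.

32.10 mm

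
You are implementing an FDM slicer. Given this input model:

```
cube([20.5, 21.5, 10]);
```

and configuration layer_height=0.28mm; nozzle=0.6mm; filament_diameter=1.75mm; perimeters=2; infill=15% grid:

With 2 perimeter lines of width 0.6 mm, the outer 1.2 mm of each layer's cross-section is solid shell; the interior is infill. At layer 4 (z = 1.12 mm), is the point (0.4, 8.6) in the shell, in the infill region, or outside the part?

At z = 1.12 mm: the 20.5×21.5 cube contributes its full rectangle. Overall, the cross-section is a single solid region. The nearest boundary edge runs (0.00, 21.50)→(0.00, 0.00); distance from the point to it = 0.40 mm. The point is inside the cross-section, 0.40 mm from the nearest boundary — within the 1.2 mm shell band (2 × 0.6).

shell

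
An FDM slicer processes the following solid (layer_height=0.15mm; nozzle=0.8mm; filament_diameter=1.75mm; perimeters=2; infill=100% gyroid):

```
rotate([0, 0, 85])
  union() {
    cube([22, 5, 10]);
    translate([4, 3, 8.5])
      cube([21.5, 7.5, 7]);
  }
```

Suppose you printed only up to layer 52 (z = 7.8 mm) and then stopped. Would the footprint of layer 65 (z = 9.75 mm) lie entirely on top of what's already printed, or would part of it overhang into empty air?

part overhangs

Compare the two slices. At z = 7.8: the cube is present — its section is the full 22×5 rectangle (area 110.00 mm²); the cube at (4, 3) does not reach this height (z outside [8.5, 15.5]); Taking the union: only the 22×5 cube is present, so the union is just that shape — area = 110.00 mm²; (whole slice rotated 85° about Z — lengths, areas and connectivity unchanged). At z = 9.75: the cube is present — its section is the full 22×5 rectangle (area 110.00 mm²); the 21.5×7.5 cube at (4, 3) contributes its full rectangle (area 161.25 mm²); Taking the union: the regions partially overlap — summed areas 271.25 mm² minus the doubly-counted overlap 36.00 mm² gives 235.25 mm² — area = 235.25 mm²; (whole slice rotated 85° about Z — lengths, areas and connectivity unchanged). Checking containment: at z = 9.75 the cross-section extends beyond the z = 7.8 cross-section by about 125.25 mm².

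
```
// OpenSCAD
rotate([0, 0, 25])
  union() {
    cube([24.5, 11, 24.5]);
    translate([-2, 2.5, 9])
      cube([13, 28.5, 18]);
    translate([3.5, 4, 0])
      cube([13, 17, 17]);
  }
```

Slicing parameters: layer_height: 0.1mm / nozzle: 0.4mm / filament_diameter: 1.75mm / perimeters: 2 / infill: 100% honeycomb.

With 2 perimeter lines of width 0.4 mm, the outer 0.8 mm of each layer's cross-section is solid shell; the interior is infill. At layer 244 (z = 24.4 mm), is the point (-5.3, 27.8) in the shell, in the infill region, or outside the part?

At z = 24.4 mm: the cube is present — its section is the full 24.5×11 rectangle; the cube at (-2, 2.5) is present — its section is the full 13×28.5 rectangle; the cube at (3.5, 4) is absent (z outside [0, 17]); Taking the union: the regions partially overlap (shared area 93.50 mm²), so overlapping operands fuse into one piece — 1 connected region; (rotated 25° about Z; rotation is an isometry so areas/perimeters/island counts are preserved). Overall, the cross-section is a single solid region. Undo the 25° rotation: the query point maps to (6.945, 27.435) in the un-rotated model frame. The nearest boundary edge runs (-2.00, 31.00)→(11.00, 31.00); distance from the point to it = 3.56 mm. The point is inside the cross-section and 3.56 mm from the nearest boundary — more than the 0.8 mm shell width (2 × 0.4), so it's in the infill interior.

infill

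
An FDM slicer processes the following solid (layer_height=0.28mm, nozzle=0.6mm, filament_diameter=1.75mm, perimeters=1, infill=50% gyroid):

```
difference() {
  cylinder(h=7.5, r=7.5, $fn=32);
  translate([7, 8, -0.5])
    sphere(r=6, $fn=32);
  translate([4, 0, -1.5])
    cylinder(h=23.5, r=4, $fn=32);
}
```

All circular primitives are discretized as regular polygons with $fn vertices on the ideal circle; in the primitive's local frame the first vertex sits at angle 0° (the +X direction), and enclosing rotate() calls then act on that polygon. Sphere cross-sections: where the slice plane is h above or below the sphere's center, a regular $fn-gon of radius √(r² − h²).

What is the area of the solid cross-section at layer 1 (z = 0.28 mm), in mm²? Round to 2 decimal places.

116.69 mm²

At z = 0.28 mm: the r=7.5 cylinder contributes a regular 32-gon of circumradius 7.5 (area = (32/2)·7.500²·sin(360°/32) = 175.58 mm²); the r=6 sphere at (7, 8) slices to a regular 32-gon of circumradius 5.949 (√(r²−h²) with h=0.78 from center) (area = (32/2)·5.949²·sin(360°/32) = 110.47 mm²); the cylinder at (4, 0): section is a regular 32-gon, circumradius r=4 (area = (32/2)·4.000²·sin(360°/32) = 49.94 mm²); Subtracting the remaining from the first: starting from the r=7.5 cylinder (175.58 mm²), the r=6 sphere at (7, 8) partially overlaps it — only the 15.33 mm² overlap (of its 110.47 mm²) is removed, clipping the outline; the r=4 cylinder at (4, 0) partially overlaps it — only the 43.56 mm² overlap (of its 49.94 mm²) is removed, clipping the outline — area = 116.69 mm². Overall, the cross-section is a single solid region. Net area = 116.69 mm².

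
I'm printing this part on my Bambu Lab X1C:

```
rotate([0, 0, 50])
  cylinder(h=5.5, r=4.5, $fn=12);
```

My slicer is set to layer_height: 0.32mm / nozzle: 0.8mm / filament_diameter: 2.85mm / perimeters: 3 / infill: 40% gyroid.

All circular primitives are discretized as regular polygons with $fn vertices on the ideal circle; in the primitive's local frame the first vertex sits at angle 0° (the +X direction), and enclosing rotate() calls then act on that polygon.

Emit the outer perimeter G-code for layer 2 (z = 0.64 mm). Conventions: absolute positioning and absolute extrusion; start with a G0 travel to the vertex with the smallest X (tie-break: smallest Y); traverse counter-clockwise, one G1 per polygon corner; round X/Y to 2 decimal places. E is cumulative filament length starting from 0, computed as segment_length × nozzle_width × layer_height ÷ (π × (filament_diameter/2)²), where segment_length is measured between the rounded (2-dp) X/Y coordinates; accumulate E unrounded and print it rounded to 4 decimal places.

G0 X-4.43 Y0.78 Z0.64
G1 X-4.23 Y-1.54 E0.0934
G1 X-2.89 Y-3.45 E0.1871
G1 X-0.78 Y-4.43 E0.2804
G1 X1.54 Y-4.23 E0.3739
G1 X3.45 Y-2.89 E0.4675
G1 X4.43 Y-0.78 E0.5609
G1 X4.23 Y1.54 E0.6543
G1 X2.89 Y3.45 E0.7479
G1 X0.78 Y4.43 E0.8413
G1 X-1.54 Y4.23 E0.9347
G1 X-3.45 Y2.89 E1.0284
G1 X-4.43 Y0.78 E1.1217

At z = 0.64 mm: the cylinder: section is a regular 12-gon, circumradius r=4.5; (rotated 50° about Z; rotation is an isometry so areas/perimeters/island counts are preserved). The outline is a single polygon with 12 vertices. Extrusion per mm of travel: 0.8 × 0.32 / (π × 1.425²) = 0.040129. Accumulating E over each segment gives final E = 1.1217.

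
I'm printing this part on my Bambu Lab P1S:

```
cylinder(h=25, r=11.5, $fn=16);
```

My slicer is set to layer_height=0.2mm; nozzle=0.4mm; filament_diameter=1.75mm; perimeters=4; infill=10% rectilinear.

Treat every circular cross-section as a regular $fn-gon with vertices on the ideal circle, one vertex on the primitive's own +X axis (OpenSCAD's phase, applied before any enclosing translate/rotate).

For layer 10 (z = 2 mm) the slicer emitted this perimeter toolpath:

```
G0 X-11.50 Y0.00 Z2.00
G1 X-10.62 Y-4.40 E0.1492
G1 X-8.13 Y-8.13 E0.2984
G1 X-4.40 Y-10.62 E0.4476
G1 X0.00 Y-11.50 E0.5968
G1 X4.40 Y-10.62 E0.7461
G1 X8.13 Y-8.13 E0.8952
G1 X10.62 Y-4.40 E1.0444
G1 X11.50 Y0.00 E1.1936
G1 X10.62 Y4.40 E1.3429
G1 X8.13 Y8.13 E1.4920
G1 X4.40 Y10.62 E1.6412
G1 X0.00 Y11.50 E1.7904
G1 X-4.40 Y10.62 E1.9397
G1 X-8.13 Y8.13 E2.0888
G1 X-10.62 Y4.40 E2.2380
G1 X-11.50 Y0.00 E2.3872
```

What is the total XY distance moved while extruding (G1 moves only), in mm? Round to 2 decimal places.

Sum the Euclidean lengths of each G1 segment: total = 71.78 mm.

71.78 mm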